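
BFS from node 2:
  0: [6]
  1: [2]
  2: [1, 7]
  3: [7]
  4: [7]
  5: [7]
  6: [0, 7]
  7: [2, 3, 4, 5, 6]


Visit 2, enqueue [1, 7]
Visit 1, enqueue []
Visit 7, enqueue [3, 4, 5, 6]
Visit 3, enqueue []
Visit 4, enqueue []
Visit 5, enqueue []
Visit 6, enqueue [0]
Visit 0, enqueue []

BFS order: [2, 1, 7, 3, 4, 5, 6, 0]


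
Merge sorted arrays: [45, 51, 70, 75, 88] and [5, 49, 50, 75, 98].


Take 5 from B
Take 45 from A
Take 49 from B
Take 50 from B
Take 51 from A
Take 70 from A
Take 75 from A
Take 75 from B
Take 88 from A

Merged: [5, 45, 49, 50, 51, 70, 75, 75, 88, 98]


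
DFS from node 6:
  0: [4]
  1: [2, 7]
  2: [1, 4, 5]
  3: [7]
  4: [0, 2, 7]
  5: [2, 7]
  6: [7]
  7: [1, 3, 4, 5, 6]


Visit 6, push [7]
Visit 7, push [5, 4, 3, 1]
Visit 1, push [2]
Visit 2, push [5, 4]
Visit 4, push [0]
Visit 0, push []
Visit 5, push []
Visit 3, push []

DFS order: [6, 7, 1, 2, 4, 0, 5, 3]


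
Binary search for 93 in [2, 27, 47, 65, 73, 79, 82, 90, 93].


Step 1: lo=0, hi=8, mid=4, val=73
Step 2: lo=5, hi=8, mid=6, val=82
Step 3: lo=7, hi=8, mid=7, val=90
Step 4: lo=8, hi=8, mid=8, val=93

Found at index 8


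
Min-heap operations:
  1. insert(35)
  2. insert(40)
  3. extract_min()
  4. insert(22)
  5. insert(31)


insert(35) -> [35]
insert(40) -> [35, 40]
extract_min()->35, [40]
insert(22) -> [22, 40]
insert(31) -> [22, 40, 31]

Final heap: [22, 40, 31]


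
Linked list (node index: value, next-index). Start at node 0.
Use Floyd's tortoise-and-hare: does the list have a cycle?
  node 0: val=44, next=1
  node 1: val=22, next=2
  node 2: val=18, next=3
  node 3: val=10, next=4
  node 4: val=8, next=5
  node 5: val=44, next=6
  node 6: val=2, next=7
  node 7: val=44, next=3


Floyd's tortoise (slow, +1) and hare (fast, +2):
  init: slow=0, fast=0
  step 1: slow=1, fast=2
  step 2: slow=2, fast=4
  step 3: slow=3, fast=6
  step 4: slow=4, fast=3
  step 5: slow=5, fast=5
  slow == fast at node 5: cycle detected

Cycle: yes


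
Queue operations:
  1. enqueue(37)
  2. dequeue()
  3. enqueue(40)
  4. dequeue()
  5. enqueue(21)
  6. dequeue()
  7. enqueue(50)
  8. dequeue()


enqueue(37) -> [37]
dequeue()->37, []
enqueue(40) -> [40]
dequeue()->40, []
enqueue(21) -> [21]
dequeue()->21, []
enqueue(50) -> [50]
dequeue()->50, []

Final queue: []


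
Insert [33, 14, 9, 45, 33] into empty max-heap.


Insert 33: [33]
Insert 14: [33, 14]
Insert 9: [33, 14, 9]
Insert 45: [45, 33, 9, 14]
Insert 33: [45, 33, 9, 14, 33]

Final heap: [45, 33, 9, 14, 33]


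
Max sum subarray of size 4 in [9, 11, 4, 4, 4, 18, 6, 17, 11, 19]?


[0:4]: 28
[1:5]: 23
[2:6]: 30
[3:7]: 32
[4:8]: 45
[5:9]: 52
[6:10]: 53

Max: 53 at [6:10]


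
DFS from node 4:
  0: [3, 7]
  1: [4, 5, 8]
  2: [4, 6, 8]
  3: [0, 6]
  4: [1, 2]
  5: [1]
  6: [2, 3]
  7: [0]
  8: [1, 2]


Visit 4, push [2, 1]
Visit 1, push [8, 5]
Visit 5, push []
Visit 8, push [2]
Visit 2, push [6]
Visit 6, push [3]
Visit 3, push [0]
Visit 0, push [7]
Visit 7, push []

DFS order: [4, 1, 5, 8, 2, 6, 3, 0, 7]


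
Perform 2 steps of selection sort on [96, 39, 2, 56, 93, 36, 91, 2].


Initial: [96, 39, 2, 56, 93, 36, 91, 2]
Step 1: min=2 at 2
  Swap: [2, 39, 96, 56, 93, 36, 91, 2]
Step 2: min=2 at 7
  Swap: [2, 2, 96, 56, 93, 36, 91, 39]

After 2 steps: [2, 2, 96, 56, 93, 36, 91, 39]


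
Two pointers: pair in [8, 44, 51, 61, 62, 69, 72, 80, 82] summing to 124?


lo=0(8)+hi=8(82)=90
lo=1(44)+hi=8(82)=126
lo=1(44)+hi=7(80)=124

Yes: 44+80=124


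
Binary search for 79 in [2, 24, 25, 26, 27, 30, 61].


Step 1: lo=0, hi=6, mid=3, val=26
Step 2: lo=4, hi=6, mid=5, val=30
Step 3: lo=6, hi=6, mid=6, val=61

Not found


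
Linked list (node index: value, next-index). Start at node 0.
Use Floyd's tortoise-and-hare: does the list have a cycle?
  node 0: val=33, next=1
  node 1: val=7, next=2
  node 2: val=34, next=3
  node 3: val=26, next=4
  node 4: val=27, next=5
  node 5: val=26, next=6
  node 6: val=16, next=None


Floyd's tortoise (slow, +1) and hare (fast, +2):
  init: slow=0, fast=0
  step 1: slow=1, fast=2
  step 2: slow=2, fast=4
  step 3: slow=3, fast=6
  step 4: fast -> None, no cycle

Cycle: no


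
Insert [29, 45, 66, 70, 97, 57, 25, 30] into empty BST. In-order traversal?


Insert 29: root
Insert 45: R from 29
Insert 66: R from 29 -> R from 45
Insert 70: R from 29 -> R from 45 -> R from 66
Insert 97: R from 29 -> R from 45 -> R from 66 -> R from 70
Insert 57: R from 29 -> R from 45 -> L from 66
Insert 25: L from 29
Insert 30: R from 29 -> L from 45

In-order: [25, 29, 30, 45, 57, 66, 70, 97]


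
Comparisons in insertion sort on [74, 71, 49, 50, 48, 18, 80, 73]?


Algorithm: insertion sort
Input: [74, 71, 49, 50, 48, 18, 80, 73]
Sorted: [18, 48, 49, 50, 71, 73, 74, 80]

19


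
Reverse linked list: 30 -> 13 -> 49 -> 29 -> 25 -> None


Step 1: curr=30, set curr.next=prev(None) | reversed so far: 30
Step 2: curr=13, set curr.next=prev(30) | reversed so far: 13 -> 30
Step 3: curr=49, set curr.next=prev(13) | reversed so far: 49 -> 13 -> 30
Step 4: curr=29, set curr.next=prev(49) | reversed so far: 29 -> 49 -> 13 -> 30
Step 5: curr=25, set curr.next=prev(29) | reversed so far: 25 -> 29 -> 49 -> 13 -> 30

25 -> 29 -> 49 -> 13 -> 30 -> None


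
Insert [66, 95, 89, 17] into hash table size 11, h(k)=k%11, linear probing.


Insert 66: h=0 -> slot 0
Insert 95: h=7 -> slot 7
Insert 89: h=1 -> slot 1
Insert 17: h=6 -> slot 6

Table: [66, 89, None, None, None, None, 17, 95, None, None, None]


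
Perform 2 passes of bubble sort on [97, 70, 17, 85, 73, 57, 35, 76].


Initial: [97, 70, 17, 85, 73, 57, 35, 76]
Pass 1: [70, 17, 85, 73, 57, 35, 76, 97] (7 swaps)
Pass 2: [17, 70, 73, 57, 35, 76, 85, 97] (5 swaps)

After 2 passes: [17, 70, 73, 57, 35, 76, 85, 97]


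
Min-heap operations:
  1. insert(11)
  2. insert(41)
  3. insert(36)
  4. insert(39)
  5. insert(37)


insert(11) -> [11]
insert(41) -> [11, 41]
insert(36) -> [11, 41, 36]
insert(39) -> [11, 39, 36, 41]
insert(37) -> [11, 37, 36, 41, 39]

Final heap: [11, 37, 36, 41, 39]


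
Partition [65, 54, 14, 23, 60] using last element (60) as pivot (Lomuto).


Pivot: 60
  54 <= 60: swap -> [54, 65, 14, 23, 60]
  14 <= 60: swap -> [54, 14, 65, 23, 60]
  23 <= 60: swap -> [54, 14, 23, 65, 60]
Place pivot at 3: [54, 14, 23, 60, 65]

Partitioned: [54, 14, 23, 60, 65]


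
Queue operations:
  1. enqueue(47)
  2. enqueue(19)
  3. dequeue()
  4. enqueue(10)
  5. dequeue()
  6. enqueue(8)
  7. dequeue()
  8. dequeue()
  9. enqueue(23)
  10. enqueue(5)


enqueue(47) -> [47]
enqueue(19) -> [47, 19]
dequeue()->47, [19]
enqueue(10) -> [19, 10]
dequeue()->19, [10]
enqueue(8) -> [10, 8]
dequeue()->10, [8]
dequeue()->8, []
enqueue(23) -> [23]
enqueue(5) -> [23, 5]

Final queue: [23, 5]


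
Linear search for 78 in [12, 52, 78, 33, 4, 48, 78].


i=0: 12!=78
i=1: 52!=78
i=2: 78==78 found!

Found at 2, 3 comps


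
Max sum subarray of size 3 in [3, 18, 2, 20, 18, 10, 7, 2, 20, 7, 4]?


[0:3]: 23
[1:4]: 40
[2:5]: 40
[3:6]: 48
[4:7]: 35
[5:8]: 19
[6:9]: 29
[7:10]: 29
[8:11]: 31

Max: 48 at [3:6]


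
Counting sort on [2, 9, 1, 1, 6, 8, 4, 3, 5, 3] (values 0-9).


Input: [2, 9, 1, 1, 6, 8, 4, 3, 5, 3]
Counts: [0, 2, 1, 2, 1, 1, 1, 0, 1, 1]

Sorted: [1, 1, 2, 3, 3, 4, 5, 6, 8, 9]


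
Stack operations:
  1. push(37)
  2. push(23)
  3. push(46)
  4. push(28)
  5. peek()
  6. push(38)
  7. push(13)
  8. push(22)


push(37) -> [37]
push(23) -> [37, 23]
push(46) -> [37, 23, 46]
push(28) -> [37, 23, 46, 28]
peek()->28
push(38) -> [37, 23, 46, 28, 38]
push(13) -> [37, 23, 46, 28, 38, 13]
push(22) -> [37, 23, 46, 28, 38, 13, 22]

Final stack: [37, 23, 46, 28, 38, 13, 22]


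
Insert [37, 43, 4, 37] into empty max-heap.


Insert 37: [37]
Insert 43: [43, 37]
Insert 4: [43, 37, 4]
Insert 37: [43, 37, 4, 37]

Final heap: [43, 37, 4, 37]


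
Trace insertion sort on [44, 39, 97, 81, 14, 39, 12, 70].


Initial: [44, 39, 97, 81, 14, 39, 12, 70]
Insert 39: [39, 44, 97, 81, 14, 39, 12, 70]
Insert 97: [39, 44, 97, 81, 14, 39, 12, 70]
Insert 81: [39, 44, 81, 97, 14, 39, 12, 70]
Insert 14: [14, 39, 44, 81, 97, 39, 12, 70]
Insert 39: [14, 39, 39, 44, 81, 97, 12, 70]
Insert 12: [12, 14, 39, 39, 44, 81, 97, 70]
Insert 70: [12, 14, 39, 39, 44, 70, 81, 97]

Sorted: [12, 14, 39, 39, 44, 70, 81, 97]


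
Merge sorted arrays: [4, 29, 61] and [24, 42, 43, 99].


Take 4 from A
Take 24 from B
Take 29 from A
Take 42 from B
Take 43 from B
Take 61 from A

Merged: [4, 24, 29, 42, 43, 61, 99]


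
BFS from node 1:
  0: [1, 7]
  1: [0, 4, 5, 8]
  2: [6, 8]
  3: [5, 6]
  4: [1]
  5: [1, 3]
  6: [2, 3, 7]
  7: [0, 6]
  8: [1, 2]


Visit 1, enqueue [0, 4, 5, 8]
Visit 0, enqueue [7]
Visit 4, enqueue []
Visit 5, enqueue [3]
Visit 8, enqueue [2]
Visit 7, enqueue [6]
Visit 3, enqueue []
Visit 2, enqueue []
Visit 6, enqueue []

BFS order: [1, 0, 4, 5, 8, 7, 3, 2, 6]


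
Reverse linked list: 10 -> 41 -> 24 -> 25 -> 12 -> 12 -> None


Step 1: curr=10, set curr.next=prev(None) | reversed so far: 10
Step 2: curr=41, set curr.next=prev(10) | reversed so far: 41 -> 10
Step 3: curr=24, set curr.next=prev(41) | reversed so far: 24 -> 41 -> 10
Step 4: curr=25, set curr.next=prev(24) | reversed so far: 25 -> 24 -> 41 -> 10
Step 5: curr=12, set curr.next=prev(25) | reversed so far: 12 -> 25 -> 24 -> 41 -> 10
Step 6: curr=12, set curr.next=prev(12) | reversed so far: 12 -> 12 -> 25 -> 24 -> 41 -> 10

12 -> 12 -> 25 -> 24 -> 41 -> 10 -> None


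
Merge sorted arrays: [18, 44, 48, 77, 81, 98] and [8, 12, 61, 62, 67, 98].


Take 8 from B
Take 12 from B
Take 18 from A
Take 44 from A
Take 48 from A
Take 61 from B
Take 62 from B
Take 67 from B
Take 77 from A
Take 81 from A
Take 98 from A

Merged: [8, 12, 18, 44, 48, 61, 62, 67, 77, 81, 98, 98]


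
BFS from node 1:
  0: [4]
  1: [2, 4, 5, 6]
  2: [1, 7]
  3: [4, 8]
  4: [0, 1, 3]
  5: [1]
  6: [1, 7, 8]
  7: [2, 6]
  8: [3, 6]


Visit 1, enqueue [2, 4, 5, 6]
Visit 2, enqueue [7]
Visit 4, enqueue [0, 3]
Visit 5, enqueue []
Visit 6, enqueue [8]
Visit 7, enqueue []
Visit 0, enqueue []
Visit 3, enqueue []
Visit 8, enqueue []

BFS order: [1, 2, 4, 5, 6, 7, 0, 3, 8]


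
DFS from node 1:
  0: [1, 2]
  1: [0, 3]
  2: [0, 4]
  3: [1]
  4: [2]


Visit 1, push [3, 0]
Visit 0, push [2]
Visit 2, push [4]
Visit 4, push []
Visit 3, push []

DFS order: [1, 0, 2, 4, 3]


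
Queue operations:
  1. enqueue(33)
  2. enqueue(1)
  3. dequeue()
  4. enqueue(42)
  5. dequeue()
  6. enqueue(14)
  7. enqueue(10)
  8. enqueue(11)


enqueue(33) -> [33]
enqueue(1) -> [33, 1]
dequeue()->33, [1]
enqueue(42) -> [1, 42]
dequeue()->1, [42]
enqueue(14) -> [42, 14]
enqueue(10) -> [42, 14, 10]
enqueue(11) -> [42, 14, 10, 11]

Final queue: [42, 14, 10, 11]


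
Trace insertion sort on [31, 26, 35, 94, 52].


Initial: [31, 26, 35, 94, 52]
Insert 26: [26, 31, 35, 94, 52]
Insert 35: [26, 31, 35, 94, 52]
Insert 94: [26, 31, 35, 94, 52]
Insert 52: [26, 31, 35, 52, 94]

Sorted: [26, 31, 35, 52, 94]


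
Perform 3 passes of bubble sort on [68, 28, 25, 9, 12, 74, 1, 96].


Initial: [68, 28, 25, 9, 12, 74, 1, 96]
Pass 1: [28, 25, 9, 12, 68, 1, 74, 96] (5 swaps)
Pass 2: [25, 9, 12, 28, 1, 68, 74, 96] (4 swaps)
Pass 3: [9, 12, 25, 1, 28, 68, 74, 96] (3 swaps)

After 3 passes: [9, 12, 25, 1, 28, 68, 74, 96]


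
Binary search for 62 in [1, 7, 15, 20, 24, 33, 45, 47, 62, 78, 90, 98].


Step 1: lo=0, hi=11, mid=5, val=33
Step 2: lo=6, hi=11, mid=8, val=62

Found at index 8


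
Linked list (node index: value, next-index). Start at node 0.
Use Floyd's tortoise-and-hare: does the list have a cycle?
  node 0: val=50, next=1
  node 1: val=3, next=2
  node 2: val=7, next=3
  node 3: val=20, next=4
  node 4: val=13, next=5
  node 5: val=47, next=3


Floyd's tortoise (slow, +1) and hare (fast, +2):
  init: slow=0, fast=0
  step 1: slow=1, fast=2
  step 2: slow=2, fast=4
  step 3: slow=3, fast=3
  slow == fast at node 3: cycle detected

Cycle: yes


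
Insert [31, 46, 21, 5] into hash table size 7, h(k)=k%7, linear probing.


Insert 31: h=3 -> slot 3
Insert 46: h=4 -> slot 4
Insert 21: h=0 -> slot 0
Insert 5: h=5 -> slot 5

Table: [21, None, None, 31, 46, 5, None]


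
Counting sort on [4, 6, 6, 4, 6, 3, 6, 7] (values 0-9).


Input: [4, 6, 6, 4, 6, 3, 6, 7]
Counts: [0, 0, 0, 1, 2, 0, 4, 1, 0, 0]

Sorted: [3, 4, 4, 6, 6, 6, 6, 7]


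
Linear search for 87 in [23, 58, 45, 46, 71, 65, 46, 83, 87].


i=0: 23!=87
i=1: 58!=87
i=2: 45!=87
i=3: 46!=87
i=4: 71!=87
i=5: 65!=87
i=6: 46!=87
i=7: 83!=87
i=8: 87==87 found!

Found at 8, 9 comps


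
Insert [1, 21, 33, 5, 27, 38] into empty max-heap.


Insert 1: [1]
Insert 21: [21, 1]
Insert 33: [33, 1, 21]
Insert 5: [33, 5, 21, 1]
Insert 27: [33, 27, 21, 1, 5]
Insert 38: [38, 27, 33, 1, 5, 21]

Final heap: [38, 27, 33, 1, 5, 21]


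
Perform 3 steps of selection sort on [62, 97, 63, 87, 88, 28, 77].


Initial: [62, 97, 63, 87, 88, 28, 77]
Step 1: min=28 at 5
  Swap: [28, 97, 63, 87, 88, 62, 77]
Step 2: min=62 at 5
  Swap: [28, 62, 63, 87, 88, 97, 77]
Step 3: min=63 at 2
  Swap: [28, 62, 63, 87, 88, 97, 77]

After 3 steps: [28, 62, 63, 87, 88, 97, 77]


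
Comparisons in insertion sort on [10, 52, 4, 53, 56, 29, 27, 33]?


Algorithm: insertion sort
Input: [10, 52, 4, 53, 56, 29, 27, 33]
Sorted: [4, 10, 27, 29, 33, 52, 53, 56]

18


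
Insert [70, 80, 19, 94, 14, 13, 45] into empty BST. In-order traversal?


Insert 70: root
Insert 80: R from 70
Insert 19: L from 70
Insert 94: R from 70 -> R from 80
Insert 14: L from 70 -> L from 19
Insert 13: L from 70 -> L from 19 -> L from 14
Insert 45: L from 70 -> R from 19

In-order: [13, 14, 19, 45, 70, 80, 94]


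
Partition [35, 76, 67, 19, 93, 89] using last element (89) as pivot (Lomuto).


Pivot: 89
  35 <= 89: advance i (no swap)
  76 <= 89: advance i (no swap)
  67 <= 89: advance i (no swap)
  19 <= 89: advance i (no swap)
Place pivot at 4: [35, 76, 67, 19, 89, 93]

Partitioned: [35, 76, 67, 19, 89, 93]


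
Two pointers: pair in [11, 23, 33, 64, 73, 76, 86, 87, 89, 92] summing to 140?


lo=0(11)+hi=9(92)=103
lo=1(23)+hi=9(92)=115
lo=2(33)+hi=9(92)=125
lo=3(64)+hi=9(92)=156
lo=3(64)+hi=8(89)=153
lo=3(64)+hi=7(87)=151
lo=3(64)+hi=6(86)=150
lo=3(64)+hi=5(76)=140

Yes: 64+76=140


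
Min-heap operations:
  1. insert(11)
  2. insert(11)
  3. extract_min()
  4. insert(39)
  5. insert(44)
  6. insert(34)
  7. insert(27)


insert(11) -> [11]
insert(11) -> [11, 11]
extract_min()->11, [11]
insert(39) -> [11, 39]
insert(44) -> [11, 39, 44]
insert(34) -> [11, 34, 44, 39]
insert(27) -> [11, 27, 44, 39, 34]

Final heap: [11, 27, 44, 39, 34]


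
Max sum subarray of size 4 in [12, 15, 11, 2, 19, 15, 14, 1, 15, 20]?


[0:4]: 40
[1:5]: 47
[2:6]: 47
[3:7]: 50
[4:8]: 49
[5:9]: 45
[6:10]: 50

Max: 50 at [3:7]


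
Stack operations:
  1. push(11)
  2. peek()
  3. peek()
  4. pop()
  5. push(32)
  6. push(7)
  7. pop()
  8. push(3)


push(11) -> [11]
peek()->11
peek()->11
pop()->11, []
push(32) -> [32]
push(7) -> [32, 7]
pop()->7, [32]
push(3) -> [32, 3]

Final stack: [32, 3]


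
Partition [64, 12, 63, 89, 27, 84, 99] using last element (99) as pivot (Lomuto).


Pivot: 99
  64 <= 99: advance i (no swap)
  12 <= 99: advance i (no swap)
  63 <= 99: advance i (no swap)
  89 <= 99: advance i (no swap)
  27 <= 99: advance i (no swap)
  84 <= 99: advance i (no swap)
Place pivot at 6: [64, 12, 63, 89, 27, 84, 99]

Partitioned: [64, 12, 63, 89, 27, 84, 99]


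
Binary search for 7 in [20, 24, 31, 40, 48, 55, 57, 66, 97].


Step 1: lo=0, hi=8, mid=4, val=48
Step 2: lo=0, hi=3, mid=1, val=24
Step 3: lo=0, hi=0, mid=0, val=20

Not found


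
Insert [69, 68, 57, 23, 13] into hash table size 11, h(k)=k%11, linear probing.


Insert 69: h=3 -> slot 3
Insert 68: h=2 -> slot 2
Insert 57: h=2, 2 probes -> slot 4
Insert 23: h=1 -> slot 1
Insert 13: h=2, 3 probes -> slot 5

Table: [None, 23, 68, 69, 57, 13, None, None, None, None, None]


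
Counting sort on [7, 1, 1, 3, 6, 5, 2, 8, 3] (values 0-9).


Input: [7, 1, 1, 3, 6, 5, 2, 8, 3]
Counts: [0, 2, 1, 2, 0, 1, 1, 1, 1, 0]

Sorted: [1, 1, 2, 3, 3, 5, 6, 7, 8]


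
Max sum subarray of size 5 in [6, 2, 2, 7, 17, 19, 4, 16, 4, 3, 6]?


[0:5]: 34
[1:6]: 47
[2:7]: 49
[3:8]: 63
[4:9]: 60
[5:10]: 46
[6:11]: 33

Max: 63 at [3:8]


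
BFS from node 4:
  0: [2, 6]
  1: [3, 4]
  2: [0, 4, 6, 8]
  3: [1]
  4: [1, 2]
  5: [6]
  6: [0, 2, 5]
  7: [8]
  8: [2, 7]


Visit 4, enqueue [1, 2]
Visit 1, enqueue [3]
Visit 2, enqueue [0, 6, 8]
Visit 3, enqueue []
Visit 0, enqueue []
Visit 6, enqueue [5]
Visit 8, enqueue [7]
Visit 5, enqueue []
Visit 7, enqueue []

BFS order: [4, 1, 2, 3, 0, 6, 8, 5, 7]


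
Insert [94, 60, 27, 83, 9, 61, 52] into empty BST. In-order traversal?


Insert 94: root
Insert 60: L from 94
Insert 27: L from 94 -> L from 60
Insert 83: L from 94 -> R from 60
Insert 9: L from 94 -> L from 60 -> L from 27
Insert 61: L from 94 -> R from 60 -> L from 83
Insert 52: L from 94 -> L from 60 -> R from 27

In-order: [9, 27, 52, 60, 61, 83, 94]


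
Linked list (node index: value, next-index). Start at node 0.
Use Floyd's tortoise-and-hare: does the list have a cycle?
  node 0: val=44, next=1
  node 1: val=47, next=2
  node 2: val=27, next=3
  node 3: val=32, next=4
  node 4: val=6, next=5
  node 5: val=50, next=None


Floyd's tortoise (slow, +1) and hare (fast, +2):
  init: slow=0, fast=0
  step 1: slow=1, fast=2
  step 2: slow=2, fast=4
  step 3: fast 4->5->None, no cycle

Cycle: no


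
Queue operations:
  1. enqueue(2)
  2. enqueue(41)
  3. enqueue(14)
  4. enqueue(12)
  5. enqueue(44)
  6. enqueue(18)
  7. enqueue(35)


enqueue(2) -> [2]
enqueue(41) -> [2, 41]
enqueue(14) -> [2, 41, 14]
enqueue(12) -> [2, 41, 14, 12]
enqueue(44) -> [2, 41, 14, 12, 44]
enqueue(18) -> [2, 41, 14, 12, 44, 18]
enqueue(35) -> [2, 41, 14, 12, 44, 18, 35]

Final queue: [2, 41, 14, 12, 44, 18, 35]


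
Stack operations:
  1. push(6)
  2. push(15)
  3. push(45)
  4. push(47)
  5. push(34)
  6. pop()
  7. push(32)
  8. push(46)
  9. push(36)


push(6) -> [6]
push(15) -> [6, 15]
push(45) -> [6, 15, 45]
push(47) -> [6, 15, 45, 47]
push(34) -> [6, 15, 45, 47, 34]
pop()->34, [6, 15, 45, 47]
push(32) -> [6, 15, 45, 47, 32]
push(46) -> [6, 15, 45, 47, 32, 46]
push(36) -> [6, 15, 45, 47, 32, 46, 36]

Final stack: [6, 15, 45, 47, 32, 46, 36]


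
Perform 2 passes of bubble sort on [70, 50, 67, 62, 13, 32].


Initial: [70, 50, 67, 62, 13, 32]
Pass 1: [50, 67, 62, 13, 32, 70] (5 swaps)
Pass 2: [50, 62, 13, 32, 67, 70] (3 swaps)

After 2 passes: [50, 62, 13, 32, 67, 70]


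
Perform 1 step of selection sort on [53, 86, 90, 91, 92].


Initial: [53, 86, 90, 91, 92]
Step 1: min=53 at 0
  Swap: [53, 86, 90, 91, 92]

After 1 step: [53, 86, 90, 91, 92]


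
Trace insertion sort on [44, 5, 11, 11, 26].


Initial: [44, 5, 11, 11, 26]
Insert 5: [5, 44, 11, 11, 26]
Insert 11: [5, 11, 44, 11, 26]
Insert 11: [5, 11, 11, 44, 26]
Insert 26: [5, 11, 11, 26, 44]

Sorted: [5, 11, 11, 26, 44]


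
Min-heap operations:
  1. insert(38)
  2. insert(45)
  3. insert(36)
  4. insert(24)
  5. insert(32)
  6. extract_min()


insert(38) -> [38]
insert(45) -> [38, 45]
insert(36) -> [36, 45, 38]
insert(24) -> [24, 36, 38, 45]
insert(32) -> [24, 32, 38, 45, 36]
extract_min()->24, [32, 36, 38, 45]

Final heap: [32, 36, 38, 45]


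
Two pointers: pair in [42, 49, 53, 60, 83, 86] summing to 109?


lo=0(42)+hi=5(86)=128
lo=0(42)+hi=4(83)=125
lo=0(42)+hi=3(60)=102
lo=1(49)+hi=3(60)=109

Yes: 49+60=109


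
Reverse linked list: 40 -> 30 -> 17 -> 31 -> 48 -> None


Step 1: curr=40, set curr.next=prev(None) | reversed so far: 40
Step 2: curr=30, set curr.next=prev(40) | reversed so far: 30 -> 40
Step 3: curr=17, set curr.next=prev(30) | reversed so far: 17 -> 30 -> 40
Step 4: curr=31, set curr.next=prev(17) | reversed so far: 31 -> 17 -> 30 -> 40
Step 5: curr=48, set curr.next=prev(31) | reversed so far: 48 -> 31 -> 17 -> 30 -> 40

48 -> 31 -> 17 -> 30 -> 40 -> None


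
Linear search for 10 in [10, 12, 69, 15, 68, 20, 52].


i=0: 10==10 found!

Found at 0, 1 comps


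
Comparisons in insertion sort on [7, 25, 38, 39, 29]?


Algorithm: insertion sort
Input: [7, 25, 38, 39, 29]
Sorted: [7, 25, 29, 38, 39]

6


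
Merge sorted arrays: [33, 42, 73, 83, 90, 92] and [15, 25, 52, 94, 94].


Take 15 from B
Take 25 from B
Take 33 from A
Take 42 from A
Take 52 from B
Take 73 from A
Take 83 from A
Take 90 from A
Take 92 from A

Merged: [15, 25, 33, 42, 52, 73, 83, 90, 92, 94, 94]


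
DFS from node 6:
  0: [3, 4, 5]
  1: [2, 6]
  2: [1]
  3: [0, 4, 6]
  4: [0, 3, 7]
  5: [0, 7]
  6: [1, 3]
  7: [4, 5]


Visit 6, push [3, 1]
Visit 1, push [2]
Visit 2, push []
Visit 3, push [4, 0]
Visit 0, push [5, 4]
Visit 4, push [7]
Visit 7, push [5]
Visit 5, push []

DFS order: [6, 1, 2, 3, 0, 4, 7, 5]


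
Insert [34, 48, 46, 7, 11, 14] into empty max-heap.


Insert 34: [34]
Insert 48: [48, 34]
Insert 46: [48, 34, 46]
Insert 7: [48, 34, 46, 7]
Insert 11: [48, 34, 46, 7, 11]
Insert 14: [48, 34, 46, 7, 11, 14]

Final heap: [48, 34, 46, 7, 11, 14]


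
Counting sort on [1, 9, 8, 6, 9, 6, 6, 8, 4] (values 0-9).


Input: [1, 9, 8, 6, 9, 6, 6, 8, 4]
Counts: [0, 1, 0, 0, 1, 0, 3, 0, 2, 2]

Sorted: [1, 4, 6, 6, 6, 8, 8, 9, 9]


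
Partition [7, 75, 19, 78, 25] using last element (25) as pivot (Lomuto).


Pivot: 25
  7 <= 25: advance i (no swap)
  19 <= 25: swap -> [7, 19, 75, 78, 25]
Place pivot at 2: [7, 19, 25, 78, 75]

Partitioned: [7, 19, 25, 78, 75]


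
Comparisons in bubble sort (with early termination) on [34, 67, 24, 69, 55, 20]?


Algorithm: bubble sort (with early termination)
Input: [34, 67, 24, 69, 55, 20]
Sorted: [20, 24, 34, 55, 67, 69]

15


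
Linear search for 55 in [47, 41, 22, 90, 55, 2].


i=0: 47!=55
i=1: 41!=55
i=2: 22!=55
i=3: 90!=55
i=4: 55==55 found!

Found at 4, 5 comps


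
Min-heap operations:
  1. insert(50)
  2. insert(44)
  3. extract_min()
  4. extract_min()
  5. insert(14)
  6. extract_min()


insert(50) -> [50]
insert(44) -> [44, 50]
extract_min()->44, [50]
extract_min()->50, []
insert(14) -> [14]
extract_min()->14, []

Final heap: []


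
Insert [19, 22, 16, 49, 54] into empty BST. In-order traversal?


Insert 19: root
Insert 22: R from 19
Insert 16: L from 19
Insert 49: R from 19 -> R from 22
Insert 54: R from 19 -> R from 22 -> R from 49

In-order: [16, 19, 22, 49, 54]


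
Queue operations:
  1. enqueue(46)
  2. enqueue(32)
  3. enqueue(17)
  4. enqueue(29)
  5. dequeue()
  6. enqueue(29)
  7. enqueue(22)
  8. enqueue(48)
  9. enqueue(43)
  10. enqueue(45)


enqueue(46) -> [46]
enqueue(32) -> [46, 32]
enqueue(17) -> [46, 32, 17]
enqueue(29) -> [46, 32, 17, 29]
dequeue()->46, [32, 17, 29]
enqueue(29) -> [32, 17, 29, 29]
enqueue(22) -> [32, 17, 29, 29, 22]
enqueue(48) -> [32, 17, 29, 29, 22, 48]
enqueue(43) -> [32, 17, 29, 29, 22, 48, 43]
enqueue(45) -> [32, 17, 29, 29, 22, 48, 43, 45]

Final queue: [32, 17, 29, 29, 22, 48, 43, 45]


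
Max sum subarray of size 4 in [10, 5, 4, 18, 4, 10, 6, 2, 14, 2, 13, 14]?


[0:4]: 37
[1:5]: 31
[2:6]: 36
[3:7]: 38
[4:8]: 22
[5:9]: 32
[6:10]: 24
[7:11]: 31
[8:12]: 43

Max: 43 at [8:12]


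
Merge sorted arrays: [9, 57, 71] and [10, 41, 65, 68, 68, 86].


Take 9 from A
Take 10 from B
Take 41 from B
Take 57 from A
Take 65 from B
Take 68 from B
Take 68 from B
Take 71 from A

Merged: [9, 10, 41, 57, 65, 68, 68, 71, 86]


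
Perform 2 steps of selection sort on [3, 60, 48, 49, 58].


Initial: [3, 60, 48, 49, 58]
Step 1: min=3 at 0
  Swap: [3, 60, 48, 49, 58]
Step 2: min=48 at 2
  Swap: [3, 48, 60, 49, 58]

After 2 steps: [3, 48, 60, 49, 58]


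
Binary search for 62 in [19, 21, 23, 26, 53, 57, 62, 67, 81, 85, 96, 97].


Step 1: lo=0, hi=11, mid=5, val=57
Step 2: lo=6, hi=11, mid=8, val=81
Step 3: lo=6, hi=7, mid=6, val=62

Found at index 6


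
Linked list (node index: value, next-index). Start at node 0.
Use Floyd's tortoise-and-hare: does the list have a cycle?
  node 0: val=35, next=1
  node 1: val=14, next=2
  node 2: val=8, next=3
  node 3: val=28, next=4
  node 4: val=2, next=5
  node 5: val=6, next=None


Floyd's tortoise (slow, +1) and hare (fast, +2):
  init: slow=0, fast=0
  step 1: slow=1, fast=2
  step 2: slow=2, fast=4
  step 3: fast 4->5->None, no cycle

Cycle: no


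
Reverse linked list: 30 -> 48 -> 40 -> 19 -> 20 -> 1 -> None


Step 1: curr=30, set curr.next=prev(None) | reversed so far: 30
Step 2: curr=48, set curr.next=prev(30) | reversed so far: 48 -> 30
Step 3: curr=40, set curr.next=prev(48) | reversed so far: 40 -> 48 -> 30
Step 4: curr=19, set curr.next=prev(40) | reversed so far: 19 -> 40 -> 48 -> 30
Step 5: curr=20, set curr.next=prev(19) | reversed so far: 20 -> 19 -> 40 -> 48 -> 30
Step 6: curr=1, set curr.next=prev(20) | reversed so far: 1 -> 20 -> 19 -> 40 -> 48 -> 30

1 -> 20 -> 19 -> 40 -> 48 -> 30 -> None


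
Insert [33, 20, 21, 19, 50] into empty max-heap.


Insert 33: [33]
Insert 20: [33, 20]
Insert 21: [33, 20, 21]
Insert 19: [33, 20, 21, 19]
Insert 50: [50, 33, 21, 19, 20]

Final heap: [50, 33, 21, 19, 20]


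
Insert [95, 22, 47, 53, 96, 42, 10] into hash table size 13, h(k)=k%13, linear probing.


Insert 95: h=4 -> slot 4
Insert 22: h=9 -> slot 9
Insert 47: h=8 -> slot 8
Insert 53: h=1 -> slot 1
Insert 96: h=5 -> slot 5
Insert 42: h=3 -> slot 3
Insert 10: h=10 -> slot 10

Table: [None, 53, None, 42, 95, 96, None, None, 47, 22, 10, None, None]


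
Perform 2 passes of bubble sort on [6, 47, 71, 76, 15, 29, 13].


Initial: [6, 47, 71, 76, 15, 29, 13]
Pass 1: [6, 47, 71, 15, 29, 13, 76] (3 swaps)
Pass 2: [6, 47, 15, 29, 13, 71, 76] (3 swaps)

After 2 passes: [6, 47, 15, 29, 13, 71, 76]


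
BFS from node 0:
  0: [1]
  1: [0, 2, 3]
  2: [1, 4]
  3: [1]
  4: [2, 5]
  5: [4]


Visit 0, enqueue [1]
Visit 1, enqueue [2, 3]
Visit 2, enqueue [4]
Visit 3, enqueue []
Visit 4, enqueue [5]
Visit 5, enqueue []

BFS order: [0, 1, 2, 3, 4, 5]


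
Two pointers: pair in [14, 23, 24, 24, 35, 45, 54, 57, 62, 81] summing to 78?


lo=0(14)+hi=9(81)=95
lo=0(14)+hi=8(62)=76
lo=1(23)+hi=8(62)=85
lo=1(23)+hi=7(57)=80
lo=1(23)+hi=6(54)=77
lo=2(24)+hi=6(54)=78

Yes: 24+54=78


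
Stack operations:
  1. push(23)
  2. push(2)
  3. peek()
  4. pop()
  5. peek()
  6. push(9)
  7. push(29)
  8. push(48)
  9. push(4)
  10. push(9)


push(23) -> [23]
push(2) -> [23, 2]
peek()->2
pop()->2, [23]
peek()->23
push(9) -> [23, 9]
push(29) -> [23, 9, 29]
push(48) -> [23, 9, 29, 48]
push(4) -> [23, 9, 29, 48, 4]
push(9) -> [23, 9, 29, 48, 4, 9]

Final stack: [23, 9, 29, 48, 4, 9]


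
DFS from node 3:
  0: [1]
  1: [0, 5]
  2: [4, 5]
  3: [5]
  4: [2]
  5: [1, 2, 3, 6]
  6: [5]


Visit 3, push [5]
Visit 5, push [6, 2, 1]
Visit 1, push [0]
Visit 0, push []
Visit 2, push [4]
Visit 4, push []
Visit 6, push []

DFS order: [3, 5, 1, 0, 2, 4, 6]


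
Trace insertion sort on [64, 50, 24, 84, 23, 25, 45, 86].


Initial: [64, 50, 24, 84, 23, 25, 45, 86]
Insert 50: [50, 64, 24, 84, 23, 25, 45, 86]
Insert 24: [24, 50, 64, 84, 23, 25, 45, 86]
Insert 84: [24, 50, 64, 84, 23, 25, 45, 86]
Insert 23: [23, 24, 50, 64, 84, 25, 45, 86]
Insert 25: [23, 24, 25, 50, 64, 84, 45, 86]
Insert 45: [23, 24, 25, 45, 50, 64, 84, 86]
Insert 86: [23, 24, 25, 45, 50, 64, 84, 86]

Sorted: [23, 24, 25, 45, 50, 64, 84, 86]


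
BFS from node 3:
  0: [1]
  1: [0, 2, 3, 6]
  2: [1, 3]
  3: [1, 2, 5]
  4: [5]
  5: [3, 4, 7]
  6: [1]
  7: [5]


Visit 3, enqueue [1, 2, 5]
Visit 1, enqueue [0, 6]
Visit 2, enqueue []
Visit 5, enqueue [4, 7]
Visit 0, enqueue []
Visit 6, enqueue []
Visit 4, enqueue []
Visit 7, enqueue []

BFS order: [3, 1, 2, 5, 0, 6, 4, 7]


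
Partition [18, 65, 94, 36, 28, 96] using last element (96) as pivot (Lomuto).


Pivot: 96
  18 <= 96: advance i (no swap)
  65 <= 96: advance i (no swap)
  94 <= 96: advance i (no swap)
  36 <= 96: advance i (no swap)
  28 <= 96: advance i (no swap)
Place pivot at 5: [18, 65, 94, 36, 28, 96]

Partitioned: [18, 65, 94, 36, 28, 96]


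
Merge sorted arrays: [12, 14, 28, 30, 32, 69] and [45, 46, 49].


Take 12 from A
Take 14 from A
Take 28 from A
Take 30 from A
Take 32 from A
Take 45 from B
Take 46 from B
Take 49 from B

Merged: [12, 14, 28, 30, 32, 45, 46, 49, 69]


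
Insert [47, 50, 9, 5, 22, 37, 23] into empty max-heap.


Insert 47: [47]
Insert 50: [50, 47]
Insert 9: [50, 47, 9]
Insert 5: [50, 47, 9, 5]
Insert 22: [50, 47, 9, 5, 22]
Insert 37: [50, 47, 37, 5, 22, 9]
Insert 23: [50, 47, 37, 5, 22, 9, 23]

Final heap: [50, 47, 37, 5, 22, 9, 23]


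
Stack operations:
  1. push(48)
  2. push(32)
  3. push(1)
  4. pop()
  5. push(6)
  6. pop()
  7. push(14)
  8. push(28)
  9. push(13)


push(48) -> [48]
push(32) -> [48, 32]
push(1) -> [48, 32, 1]
pop()->1, [48, 32]
push(6) -> [48, 32, 6]
pop()->6, [48, 32]
push(14) -> [48, 32, 14]
push(28) -> [48, 32, 14, 28]
push(13) -> [48, 32, 14, 28, 13]

Final stack: [48, 32, 14, 28, 13]


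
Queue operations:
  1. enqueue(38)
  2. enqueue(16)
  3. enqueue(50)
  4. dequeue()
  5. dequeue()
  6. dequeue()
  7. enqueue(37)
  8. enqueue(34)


enqueue(38) -> [38]
enqueue(16) -> [38, 16]
enqueue(50) -> [38, 16, 50]
dequeue()->38, [16, 50]
dequeue()->16, [50]
dequeue()->50, []
enqueue(37) -> [37]
enqueue(34) -> [37, 34]

Final queue: [37, 34]


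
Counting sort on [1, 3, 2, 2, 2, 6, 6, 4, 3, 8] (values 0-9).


Input: [1, 3, 2, 2, 2, 6, 6, 4, 3, 8]
Counts: [0, 1, 3, 2, 1, 0, 2, 0, 1, 0]

Sorted: [1, 2, 2, 2, 3, 3, 4, 6, 6, 8]


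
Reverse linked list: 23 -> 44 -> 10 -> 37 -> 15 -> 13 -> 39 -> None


Step 1: curr=23, set curr.next=prev(None) | reversed so far: 23
Step 2: curr=44, set curr.next=prev(23) | reversed so far: 44 -> 23
Step 3: curr=10, set curr.next=prev(44) | reversed so far: 10 -> 44 -> 23
Step 4: curr=37, set curr.next=prev(10) | reversed so far: 37 -> 10 -> 44 -> 23
Step 5: curr=15, set curr.next=prev(37) | reversed so far: 15 -> 37 -> 10 -> 44 -> 23
Step 6: curr=13, set curr.next=prev(15) | reversed so far: 13 -> 15 -> 37 -> 10 -> 44 -> 23
Step 7: curr=39, set curr.next=prev(13) | reversed so far: 39 -> 13 -> 15 -> 37 -> 10 -> 44 -> 23

39 -> 13 -> 15 -> 37 -> 10 -> 44 -> 23 -> None


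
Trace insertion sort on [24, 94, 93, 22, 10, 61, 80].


Initial: [24, 94, 93, 22, 10, 61, 80]
Insert 94: [24, 94, 93, 22, 10, 61, 80]
Insert 93: [24, 93, 94, 22, 10, 61, 80]
Insert 22: [22, 24, 93, 94, 10, 61, 80]
Insert 10: [10, 22, 24, 93, 94, 61, 80]
Insert 61: [10, 22, 24, 61, 93, 94, 80]
Insert 80: [10, 22, 24, 61, 80, 93, 94]

Sorted: [10, 22, 24, 61, 80, 93, 94]


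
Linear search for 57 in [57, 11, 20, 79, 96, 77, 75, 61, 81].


i=0: 57==57 found!

Found at 0, 1 comps


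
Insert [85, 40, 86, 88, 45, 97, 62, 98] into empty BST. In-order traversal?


Insert 85: root
Insert 40: L from 85
Insert 86: R from 85
Insert 88: R from 85 -> R from 86
Insert 45: L from 85 -> R from 40
Insert 97: R from 85 -> R from 86 -> R from 88
Insert 62: L from 85 -> R from 40 -> R from 45
Insert 98: R from 85 -> R from 86 -> R from 88 -> R from 97

In-order: [40, 45, 62, 85, 86, 88, 97, 98]


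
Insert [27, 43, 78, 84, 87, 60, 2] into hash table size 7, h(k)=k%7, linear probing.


Insert 27: h=6 -> slot 6
Insert 43: h=1 -> slot 1
Insert 78: h=1, 1 probes -> slot 2
Insert 84: h=0 -> slot 0
Insert 87: h=3 -> slot 3
Insert 60: h=4 -> slot 4
Insert 2: h=2, 3 probes -> slot 5

Table: [84, 43, 78, 87, 60, 2, 27]


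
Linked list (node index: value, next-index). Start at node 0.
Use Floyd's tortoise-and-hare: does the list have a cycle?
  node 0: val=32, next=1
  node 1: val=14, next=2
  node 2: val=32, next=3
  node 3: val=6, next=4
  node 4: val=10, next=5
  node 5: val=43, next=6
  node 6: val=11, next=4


Floyd's tortoise (slow, +1) and hare (fast, +2):
  init: slow=0, fast=0
  step 1: slow=1, fast=2
  step 2: slow=2, fast=4
  step 3: slow=3, fast=6
  step 4: slow=4, fast=5
  step 5: slow=5, fast=4
  step 6: slow=6, fast=6
  slow == fast at node 6: cycle detected

Cycle: yes


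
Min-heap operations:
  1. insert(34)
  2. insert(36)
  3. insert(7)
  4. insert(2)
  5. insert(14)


insert(34) -> [34]
insert(36) -> [34, 36]
insert(7) -> [7, 36, 34]
insert(2) -> [2, 7, 34, 36]
insert(14) -> [2, 7, 34, 36, 14]

Final heap: [2, 7, 34, 36, 14]


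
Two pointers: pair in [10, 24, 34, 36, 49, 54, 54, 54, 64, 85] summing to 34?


lo=0(10)+hi=9(85)=95
lo=0(10)+hi=8(64)=74
lo=0(10)+hi=7(54)=64
lo=0(10)+hi=6(54)=64
lo=0(10)+hi=5(54)=64
lo=0(10)+hi=4(49)=59
lo=0(10)+hi=3(36)=46
lo=0(10)+hi=2(34)=44
lo=0(10)+hi=1(24)=34

Yes: 10+24=34


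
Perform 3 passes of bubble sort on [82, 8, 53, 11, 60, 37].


Initial: [82, 8, 53, 11, 60, 37]
Pass 1: [8, 53, 11, 60, 37, 82] (5 swaps)
Pass 2: [8, 11, 53, 37, 60, 82] (2 swaps)
Pass 3: [8, 11, 37, 53, 60, 82] (1 swaps)

After 3 passes: [8, 11, 37, 53, 60, 82]


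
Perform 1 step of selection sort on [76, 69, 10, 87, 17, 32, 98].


Initial: [76, 69, 10, 87, 17, 32, 98]
Step 1: min=10 at 2
  Swap: [10, 69, 76, 87, 17, 32, 98]

After 1 step: [10, 69, 76, 87, 17, 32, 98]


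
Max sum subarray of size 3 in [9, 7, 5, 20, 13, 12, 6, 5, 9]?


[0:3]: 21
[1:4]: 32
[2:5]: 38
[3:6]: 45
[4:7]: 31
[5:8]: 23
[6:9]: 20

Max: 45 at [3:6]


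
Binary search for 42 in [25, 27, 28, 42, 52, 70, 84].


Step 1: lo=0, hi=6, mid=3, val=42

Found at index 3


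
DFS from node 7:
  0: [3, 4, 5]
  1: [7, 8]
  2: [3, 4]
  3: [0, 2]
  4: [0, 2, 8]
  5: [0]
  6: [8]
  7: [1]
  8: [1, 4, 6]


Visit 7, push [1]
Visit 1, push [8]
Visit 8, push [6, 4]
Visit 4, push [2, 0]
Visit 0, push [5, 3]
Visit 3, push [2]
Visit 2, push []
Visit 5, push []
Visit 6, push []

DFS order: [7, 1, 8, 4, 0, 3, 2, 5, 6]


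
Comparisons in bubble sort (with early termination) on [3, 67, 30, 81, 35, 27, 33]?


Algorithm: bubble sort (with early termination)
Input: [3, 67, 30, 81, 35, 27, 33]
Sorted: [3, 27, 30, 33, 35, 67, 81]

20


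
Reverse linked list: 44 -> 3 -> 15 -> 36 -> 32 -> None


Step 1: curr=44, set curr.next=prev(None) | reversed so far: 44
Step 2: curr=3, set curr.next=prev(44) | reversed so far: 3 -> 44
Step 3: curr=15, set curr.next=prev(3) | reversed so far: 15 -> 3 -> 44
Step 4: curr=36, set curr.next=prev(15) | reversed so far: 36 -> 15 -> 3 -> 44
Step 5: curr=32, set curr.next=prev(36) | reversed so far: 32 -> 36 -> 15 -> 3 -> 44

32 -> 36 -> 15 -> 3 -> 44 -> None


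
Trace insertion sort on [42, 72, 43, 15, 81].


Initial: [42, 72, 43, 15, 81]
Insert 72: [42, 72, 43, 15, 81]
Insert 43: [42, 43, 72, 15, 81]
Insert 15: [15, 42, 43, 72, 81]
Insert 81: [15, 42, 43, 72, 81]

Sorted: [15, 42, 43, 72, 81]


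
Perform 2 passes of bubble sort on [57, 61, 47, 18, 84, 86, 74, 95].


Initial: [57, 61, 47, 18, 84, 86, 74, 95]
Pass 1: [57, 47, 18, 61, 84, 74, 86, 95] (3 swaps)
Pass 2: [47, 18, 57, 61, 74, 84, 86, 95] (3 swaps)

After 2 passes: [47, 18, 57, 61, 74, 84, 86, 95]


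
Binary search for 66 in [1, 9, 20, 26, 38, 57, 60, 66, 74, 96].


Step 1: lo=0, hi=9, mid=4, val=38
Step 2: lo=5, hi=9, mid=7, val=66

Found at index 7


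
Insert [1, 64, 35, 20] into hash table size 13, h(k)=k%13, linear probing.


Insert 1: h=1 -> slot 1
Insert 64: h=12 -> slot 12
Insert 35: h=9 -> slot 9
Insert 20: h=7 -> slot 7

Table: [None, 1, None, None, None, None, None, 20, None, 35, None, None, 64]


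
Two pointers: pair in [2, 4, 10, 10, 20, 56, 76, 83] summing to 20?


lo=0(2)+hi=7(83)=85
lo=0(2)+hi=6(76)=78
lo=0(2)+hi=5(56)=58
lo=0(2)+hi=4(20)=22
lo=0(2)+hi=3(10)=12
lo=1(4)+hi=3(10)=14
lo=2(10)+hi=3(10)=20

Yes: 10+10=20


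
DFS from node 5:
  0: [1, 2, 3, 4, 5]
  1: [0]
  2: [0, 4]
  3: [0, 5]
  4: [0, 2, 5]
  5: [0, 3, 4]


Visit 5, push [4, 3, 0]
Visit 0, push [4, 3, 2, 1]
Visit 1, push []
Visit 2, push [4]
Visit 4, push []
Visit 3, push []

DFS order: [5, 0, 1, 2, 4, 3]


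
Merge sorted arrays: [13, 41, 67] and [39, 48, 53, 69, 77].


Take 13 from A
Take 39 from B
Take 41 from A
Take 48 from B
Take 53 from B
Take 67 from A

Merged: [13, 39, 41, 48, 53, 67, 69, 77]


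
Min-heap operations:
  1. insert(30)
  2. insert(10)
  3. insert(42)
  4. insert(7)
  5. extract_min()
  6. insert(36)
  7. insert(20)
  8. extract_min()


insert(30) -> [30]
insert(10) -> [10, 30]
insert(42) -> [10, 30, 42]
insert(7) -> [7, 10, 42, 30]
extract_min()->7, [10, 30, 42]
insert(36) -> [10, 30, 42, 36]
insert(20) -> [10, 20, 42, 36, 30]
extract_min()->10, [20, 30, 42, 36]

Final heap: [20, 30, 42, 36]


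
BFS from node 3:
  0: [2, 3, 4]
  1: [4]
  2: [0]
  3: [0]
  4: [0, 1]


Visit 3, enqueue [0]
Visit 0, enqueue [2, 4]
Visit 2, enqueue []
Visit 4, enqueue [1]
Visit 1, enqueue []

BFS order: [3, 0, 2, 4, 1]


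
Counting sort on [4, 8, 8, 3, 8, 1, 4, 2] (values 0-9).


Input: [4, 8, 8, 3, 8, 1, 4, 2]
Counts: [0, 1, 1, 1, 2, 0, 0, 0, 3, 0]

Sorted: [1, 2, 3, 4, 4, 8, 8, 8]


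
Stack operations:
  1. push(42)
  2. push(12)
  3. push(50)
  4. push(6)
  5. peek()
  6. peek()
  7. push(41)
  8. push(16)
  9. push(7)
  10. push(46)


push(42) -> [42]
push(12) -> [42, 12]
push(50) -> [42, 12, 50]
push(6) -> [42, 12, 50, 6]
peek()->6
peek()->6
push(41) -> [42, 12, 50, 6, 41]
push(16) -> [42, 12, 50, 6, 41, 16]
push(7) -> [42, 12, 50, 6, 41, 16, 7]
push(46) -> [42, 12, 50, 6, 41, 16, 7, 46]

Final stack: [42, 12, 50, 6, 41, 16, 7, 46]


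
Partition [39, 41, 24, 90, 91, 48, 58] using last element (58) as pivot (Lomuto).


Pivot: 58
  39 <= 58: advance i (no swap)
  41 <= 58: advance i (no swap)
  24 <= 58: advance i (no swap)
  48 <= 58: swap -> [39, 41, 24, 48, 91, 90, 58]
Place pivot at 4: [39, 41, 24, 48, 58, 90, 91]

Partitioned: [39, 41, 24, 48, 58, 90, 91]


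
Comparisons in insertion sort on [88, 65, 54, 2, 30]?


Algorithm: insertion sort
Input: [88, 65, 54, 2, 30]
Sorted: [2, 30, 54, 65, 88]

10


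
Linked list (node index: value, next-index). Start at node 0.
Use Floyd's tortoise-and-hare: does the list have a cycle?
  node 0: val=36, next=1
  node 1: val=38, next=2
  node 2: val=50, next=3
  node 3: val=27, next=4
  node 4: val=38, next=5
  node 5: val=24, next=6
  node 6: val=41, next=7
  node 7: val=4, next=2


Floyd's tortoise (slow, +1) and hare (fast, +2):
  init: slow=0, fast=0
  step 1: slow=1, fast=2
  step 2: slow=2, fast=4
  step 3: slow=3, fast=6
  step 4: slow=4, fast=2
  step 5: slow=5, fast=4
  step 6: slow=6, fast=6
  slow == fast at node 6: cycle detected

Cycle: yes


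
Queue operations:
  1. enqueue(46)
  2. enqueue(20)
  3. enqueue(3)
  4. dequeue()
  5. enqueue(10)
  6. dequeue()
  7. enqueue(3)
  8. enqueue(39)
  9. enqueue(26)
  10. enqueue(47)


enqueue(46) -> [46]
enqueue(20) -> [46, 20]
enqueue(3) -> [46, 20, 3]
dequeue()->46, [20, 3]
enqueue(10) -> [20, 3, 10]
dequeue()->20, [3, 10]
enqueue(3) -> [3, 10, 3]
enqueue(39) -> [3, 10, 3, 39]
enqueue(26) -> [3, 10, 3, 39, 26]
enqueue(47) -> [3, 10, 3, 39, 26, 47]

Final queue: [3, 10, 3, 39, 26, 47]


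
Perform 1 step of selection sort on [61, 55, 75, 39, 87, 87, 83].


Initial: [61, 55, 75, 39, 87, 87, 83]
Step 1: min=39 at 3
  Swap: [39, 55, 75, 61, 87, 87, 83]

After 1 step: [39, 55, 75, 61, 87, 87, 83]


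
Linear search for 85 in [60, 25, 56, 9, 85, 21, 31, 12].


i=0: 60!=85
i=1: 25!=85
i=2: 56!=85
i=3: 9!=85
i=4: 85==85 found!

Found at 4, 5 comps


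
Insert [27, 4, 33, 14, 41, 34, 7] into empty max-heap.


Insert 27: [27]
Insert 4: [27, 4]
Insert 33: [33, 4, 27]
Insert 14: [33, 14, 27, 4]
Insert 41: [41, 33, 27, 4, 14]
Insert 34: [41, 33, 34, 4, 14, 27]
Insert 7: [41, 33, 34, 4, 14, 27, 7]

Final heap: [41, 33, 34, 4, 14, 27, 7]


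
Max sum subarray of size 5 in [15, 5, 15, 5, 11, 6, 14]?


[0:5]: 51
[1:6]: 42
[2:7]: 51

Max: 51 at [0:5]


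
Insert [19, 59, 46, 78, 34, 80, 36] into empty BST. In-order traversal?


Insert 19: root
Insert 59: R from 19
Insert 46: R from 19 -> L from 59
Insert 78: R from 19 -> R from 59
Insert 34: R from 19 -> L from 59 -> L from 46
Insert 80: R from 19 -> R from 59 -> R from 78
Insert 36: R from 19 -> L from 59 -> L from 46 -> R from 34

In-order: [19, 34, 36, 46, 59, 78, 80]
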